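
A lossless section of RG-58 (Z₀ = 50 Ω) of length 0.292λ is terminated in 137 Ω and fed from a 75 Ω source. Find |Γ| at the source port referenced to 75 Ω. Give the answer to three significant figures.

|Γ| ≈ 0.597

βl = 2π × 0.292 = 105°
tan(βl) = -3.7
Z_in = Z_0·(Z_L + jZ_0·tanβl)/(Z_0 + jZ_L·tanβl) = 19.4 + j11.6 Ω
Γ_s = (Z_in − Z_s)/(Z_in + Z_s) = (-55.6 + j11.6)/(94.4 + j11.6), |Γ_s| = 0.597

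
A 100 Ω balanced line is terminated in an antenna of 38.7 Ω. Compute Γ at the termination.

Γ = (Z_L − Z_0)/(Z_L + Z_0) = (38.7 − 100)/(38.7 + 100) = -61.3/138.7

Γ = -0.442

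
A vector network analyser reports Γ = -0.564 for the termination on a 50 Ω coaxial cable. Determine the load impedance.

Z_L = Z_0·(1 + Γ)/(1 − Γ) = 50·(0.436)/(1.56)

Z_L ≈ 13.9 Ω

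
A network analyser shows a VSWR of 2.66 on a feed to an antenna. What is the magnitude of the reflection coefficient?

|Γ| = (S − 1)/(S + 1) = (2.66 − 1)/(2.66 + 1) = 1.66/3.66

|Γ| ≈ 0.454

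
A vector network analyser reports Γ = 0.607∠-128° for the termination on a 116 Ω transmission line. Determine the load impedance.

Z_L ≈ 34.6 − j52.4 Ω

Z_L = Z_0·(1 + Γ)/(1 − Γ) = 116·(0.626 − j0.478)/(1.37 + j0.478)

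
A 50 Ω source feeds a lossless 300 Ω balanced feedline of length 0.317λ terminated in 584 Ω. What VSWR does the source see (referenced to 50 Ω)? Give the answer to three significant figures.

βl = 2π × 0.317 = 114°
tan(βl) = -2.23
Z_in = Z_0·(Z_L + jZ_0·tanβl)/(Z_0 + jZ_L·tanβl) = 176 + j93.9 Ω
Γ_s = (Z_in − Z_s)/(Z_in + Z_s) = (126 + j93.9)/(226 + j93.9), |Γ_s| = 0.642
VSWR = (1 + |Γ_s|)/(1 − |Γ_s|)

VSWR ≈ 4.58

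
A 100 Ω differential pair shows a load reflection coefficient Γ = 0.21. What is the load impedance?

Z_L ≈ 153 Ω

Z_L = Z_0·(1 + Γ)/(1 − Γ) = 100·(1.21)/(0.79)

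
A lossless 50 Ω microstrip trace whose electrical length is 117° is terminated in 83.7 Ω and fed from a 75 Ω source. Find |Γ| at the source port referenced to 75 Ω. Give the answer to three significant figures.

tan(βl) = -1.96
Z_in = Z_0·(Z_L + jZ_0·tanβl)/(Z_0 + jZ_L·tanβl) = 34.4 + j15 Ω
Γ_s = (Z_in − Z_s)/(Z_in + Z_s) = (-40.6 + j15)/(109 + j15), |Γ_s| = 0.392

|Γ| ≈ 0.392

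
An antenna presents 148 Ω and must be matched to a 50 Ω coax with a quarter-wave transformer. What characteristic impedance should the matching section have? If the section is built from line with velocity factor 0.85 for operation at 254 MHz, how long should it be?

Z_qwt = √(Z_0·R_L) = √(50 × 148) = √7400
λ = 0.85·c/f = 1 m, so l = λ/4 = 0.251 m

Z_qwt ≈ 86 Ω; length ≈ 25.1 cm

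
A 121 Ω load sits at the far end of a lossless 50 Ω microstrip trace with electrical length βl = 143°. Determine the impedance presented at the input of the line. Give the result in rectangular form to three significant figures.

Z_in ≈ 43.9 + j42.3 Ω

tan(βl) = tan(143°) = -0.754
Z_in = Z_0·(Z_L + jZ_0·tanβl)/(Z_0 + jZ_L·tanβl)
     = 50·(121 − j37.7)/(50 − j91.2)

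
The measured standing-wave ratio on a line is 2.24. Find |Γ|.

|Γ| ≈ 0.383

|Γ| = (S − 1)/(S + 1) = (2.24 − 1)/(2.24 + 1) = 1.24/3.24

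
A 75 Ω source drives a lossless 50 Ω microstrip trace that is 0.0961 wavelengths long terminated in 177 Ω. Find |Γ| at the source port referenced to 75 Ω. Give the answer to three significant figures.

|Γ| ≈ 0.541

βl = 2π × 0.0961 = 34.6°
tan(βl) = 0.69
Z_in = Z_0·(Z_L + jZ_0·tanβl)/(Z_0 + jZ_L·tanβl) = 37.5 − j57.1 Ω
Γ_s = (Z_in − Z_s)/(Z_in + Z_s) = (-37.5 − j57.1)/(113 − j57.1), |Γ_s| = 0.541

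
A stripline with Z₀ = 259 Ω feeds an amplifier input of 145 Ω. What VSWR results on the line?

For a purely resistive load, VSWR = R_L/Z_0 or Z_0/R_L (whichever > 1) = 259/145

VSWR ≈ 1.79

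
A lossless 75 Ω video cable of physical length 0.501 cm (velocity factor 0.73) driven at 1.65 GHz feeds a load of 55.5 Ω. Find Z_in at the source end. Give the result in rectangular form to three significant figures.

λ = v/f = 0.73·c / 1.65 GHz = 0.133 m
βl = 2π·l/λ = 2π × 0.0377 = 13.6°
tan(βl) = tan(13.6°) = 0.242
Z_in = Z_0·(Z_L + jZ_0·tanβl)/(Z_0 + jZ_L·tanβl)
     = 75·(55.5 + j18.1)/(75 + j13.4)

Z_in ≈ 56.9 + j7.95 Ω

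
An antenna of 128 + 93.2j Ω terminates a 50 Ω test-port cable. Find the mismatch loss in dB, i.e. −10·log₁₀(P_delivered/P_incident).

mismatch loss ≈ 1.98 dB

Γ = (78 + j93.2)/(178 + j93.2), |Γ| = 0.605
|Γ|² = 0.366, so P_del/P_inc = 1 − |Γ|² = 0.634
ML = −10·log₁₀(1 − |Γ|²)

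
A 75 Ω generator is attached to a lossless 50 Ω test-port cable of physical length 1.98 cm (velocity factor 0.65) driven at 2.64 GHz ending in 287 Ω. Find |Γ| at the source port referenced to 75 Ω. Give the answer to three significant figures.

|Γ| ≈ 0.791

λ = v/f = 0.65·c / 2.64 GHz = 0.0739 m
βl = 2π·l/λ = 2π × 0.268 = 96.5°
tan(βl) = -8.77
Z_in = Z_0·(Z_L + jZ_0·tanβl)/(Z_0 + jZ_L·tanβl) = 8.82 + j5.52 Ω
Γ_s = (Z_in − Z_s)/(Z_in + Z_s) = (-66.2 + j5.52)/(83.8 + j5.52), |Γ_s| = 0.791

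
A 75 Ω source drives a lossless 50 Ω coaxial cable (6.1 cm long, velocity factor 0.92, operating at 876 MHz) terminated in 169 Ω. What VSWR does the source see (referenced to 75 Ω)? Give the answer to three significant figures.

VSWR ≈ 4.75

λ = v/f = 0.92·c / 876 MHz = 0.315 m
βl = 2π·l/λ = 2π × 0.194 = 69.7°
tan(βl) = 2.7
Z_in = Z_0·(Z_L + jZ_0·tanβl)/(Z_0 + jZ_L·tanβl) = 16.6 − j16.7 Ω
Γ_s = (Z_in − Z_s)/(Z_in + Z_s) = (-58.4 − j16.7)/(91.6 − j16.7), |Γ_s| = 0.652
VSWR = (1 + |Γ_s|)/(1 − |Γ_s|)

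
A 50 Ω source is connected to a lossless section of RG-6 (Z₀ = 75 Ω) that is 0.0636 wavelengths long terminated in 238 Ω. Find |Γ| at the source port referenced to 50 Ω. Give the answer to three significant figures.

βl = 2π × 0.0636 = 22.9°
tan(βl) = 0.422
Z_in = Z_0·(Z_L + jZ_0·tanβl)/(Z_0 + jZ_L·tanβl) = 100 − j103 Ω
Γ_s = (Z_in − Z_s)/(Z_in + Z_s) = (50.3 − j103)/(150 − j103), |Γ_s| = 0.628

|Γ| ≈ 0.628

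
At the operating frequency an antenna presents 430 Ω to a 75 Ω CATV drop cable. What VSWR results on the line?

Γ = (430 − 75)/(430 + 75) = 0.703
VSWR = (1 + 0.703)/(1 − 0.703)

VSWR ≈ 5.73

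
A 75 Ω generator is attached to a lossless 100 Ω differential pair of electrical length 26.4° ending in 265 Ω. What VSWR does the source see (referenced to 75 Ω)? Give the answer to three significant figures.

VSWR ≈ 3.25

tan(βl) = 0.496
Z_in = Z_0·(Z_L + jZ_0·tanβl)/(Z_0 + jZ_L·tanβl) = 121 − j109 Ω
Γ_s = (Z_in − Z_s)/(Z_in + Z_s) = (46 − j109)/(196 − j109), |Γ_s| = 0.529
VSWR = (1 + |Γ_s|)/(1 − |Γ_s|)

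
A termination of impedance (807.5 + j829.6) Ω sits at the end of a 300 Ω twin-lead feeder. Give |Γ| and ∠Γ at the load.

Γ ≈ 0.703 ∠ 21.7°

Γ = (Z_L − Z_0)/(Z_L + Z_0) = (507.5 + j829.6)/(1108 + j829.6)
|Γ| = 973/1380 = 0.703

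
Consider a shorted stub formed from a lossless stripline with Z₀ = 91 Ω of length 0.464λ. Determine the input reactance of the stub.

X_in ≈ -20.9 Ω (capacitive)

βl = 2π × 0.464 = 167°
tan(βl) = -0.23
For a shorted stub, Z_in = jZ_0·tan(βl)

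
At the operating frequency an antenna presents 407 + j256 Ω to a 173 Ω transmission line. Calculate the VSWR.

VSWR ≈ 3.42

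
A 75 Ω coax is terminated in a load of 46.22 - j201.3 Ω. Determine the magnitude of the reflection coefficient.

|Γ| ≈ 0.865

Γ = (Z_L − Z_0)/(Z_L + Z_0) = (-28.78 − j201.3)/(121.2 − j201.3)
|Γ| = 203/235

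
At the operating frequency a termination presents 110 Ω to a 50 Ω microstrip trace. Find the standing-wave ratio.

VSWR ≈ 2.2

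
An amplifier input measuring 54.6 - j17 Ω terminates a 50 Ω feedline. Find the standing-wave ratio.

Γ = (Z_L − Z_0)/(Z_L + Z_0) = (4.6 − j17)/(104.6 − j17)
|Γ| = 17.6/106 = 0.166
VSWR = (1 + |Γ|)/(1 − |Γ|) = 1.17/0.834

VSWR ≈ 1.4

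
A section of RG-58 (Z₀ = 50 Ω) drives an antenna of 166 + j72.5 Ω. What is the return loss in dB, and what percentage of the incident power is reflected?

Γ = (116 + j72.5)/(216 + j72.5), |Γ| = 0.6
RL = −20·log₁₀(0.6) = 4.43 dB
P_refl/P_inc = |Γ|² = 0.36

RL ≈ 4.43 dB; 36% of incident power reflected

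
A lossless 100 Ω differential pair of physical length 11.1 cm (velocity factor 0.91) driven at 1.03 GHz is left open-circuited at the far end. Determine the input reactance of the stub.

λ = v/f = 0.91·c / 1.03 GHz = 0.265 m
βl = 2π·l/λ = 2π × 0.419 = 151°
tan(βl) = -0.56
For an open-circuited stub, Z_in = −jZ_0·cot(βl) = −jZ_0/tan(βl)

X_in ≈ 179 Ω (inductive)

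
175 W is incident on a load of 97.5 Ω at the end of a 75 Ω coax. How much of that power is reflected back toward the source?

P_reflected ≈ 2.98 W

Γ = (97.5 − 75)/(97.5 + 75) = 0.13
|Γ|² = 0.017
P_refl = |Γ|²·P_inc = 2.98 W, P_del = (1 − |Γ|²)·P_inc = 172 W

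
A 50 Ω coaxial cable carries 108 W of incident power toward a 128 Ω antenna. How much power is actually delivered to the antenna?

P_delivered ≈ 87.3 W

Γ = (128 − 50)/(128 + 50) = 0.438
|Γ|² = 0.192
P_refl = |Γ|²·P_inc = 20.7 W, P_del = (1 − |Γ|²)·P_inc = 87.3 W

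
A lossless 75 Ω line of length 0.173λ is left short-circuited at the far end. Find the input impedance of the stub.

βl = 2π × 0.173 = 62.3°
tan(βl) = 1.9
For a short-circuited stub, Z_in = jZ_0·tan(βl)

Z_in ≈ +j143 Ω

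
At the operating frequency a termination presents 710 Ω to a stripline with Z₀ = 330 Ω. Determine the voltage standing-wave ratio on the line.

Γ = (710 − 330)/(710 + 330) = 0.365
VSWR = (1 + 0.365)/(1 − 0.365)

VSWR ≈ 2.15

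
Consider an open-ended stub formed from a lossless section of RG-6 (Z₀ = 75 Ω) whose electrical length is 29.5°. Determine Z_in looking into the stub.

Z_in ≈ −j133 Ω

tan(βl) = 0.566
For an open-ended stub, Z_in = −jZ_0·cot(βl) = −jZ_0/tan(βl)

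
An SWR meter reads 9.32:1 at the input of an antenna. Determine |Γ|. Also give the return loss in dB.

|Γ| ≈ 0.806; return loss ≈ 1.87 dB

|Γ| = (S − 1)/(S + 1) = (9.32 − 1)/(9.32 + 1) = 8.32/10.3
RL = −20·log₁₀|Γ| = −20·log₁₀(0.806)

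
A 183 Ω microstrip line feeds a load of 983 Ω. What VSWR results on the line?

For a purely resistive load, VSWR = R_L/Z_0 or Z_0/R_L (whichever > 1) = 983/183

VSWR ≈ 5.37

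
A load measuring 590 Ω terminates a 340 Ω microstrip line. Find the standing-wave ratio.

VSWR ≈ 1.74

Γ = (590 − 340)/(590 + 340) = 0.269
VSWR = (1 + 0.269)/(1 − 0.269)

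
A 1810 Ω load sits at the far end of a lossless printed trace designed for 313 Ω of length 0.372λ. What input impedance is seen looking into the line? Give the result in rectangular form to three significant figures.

Z_in ≈ 102 + j285 Ω

βl = 2π × 0.372 = 134°
tan(βl) = tan(134°) = -1.04
Z_in = Z_0·(Z_L + jZ_0·tanβl)/(Z_0 + jZ_L·tanβl)
     = 313·(1810 − j325)/(313 − j1880)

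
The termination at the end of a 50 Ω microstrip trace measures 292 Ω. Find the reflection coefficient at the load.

Γ = (Z_L − Z_0)/(Z_L + Z_0) = (292 − 50)/(292 + 50) = 242/342

Γ = 0.708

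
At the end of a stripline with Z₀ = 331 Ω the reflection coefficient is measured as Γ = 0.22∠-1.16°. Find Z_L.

Z_L = Z_0·(1 + Γ)/(1 − Γ) = 331·(1.22 − j0.00445)/(0.78 + j0.00445)

Z_L ≈ 518 − j4.85 Ω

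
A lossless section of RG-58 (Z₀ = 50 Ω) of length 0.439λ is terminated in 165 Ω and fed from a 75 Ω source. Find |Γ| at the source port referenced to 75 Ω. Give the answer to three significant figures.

|Γ| ≈ 0.448

βl = 2π × 0.439 = 158°
tan(βl) = -0.403
Z_in = Z_0·(Z_L + jZ_0·tanβl)/(Z_0 + jZ_L·tanβl) = 69.2 + j72 Ω
Γ_s = (Z_in − Z_s)/(Z_in + Z_s) = (-5.76 + j72)/(144 + j72), |Γ_s| = 0.448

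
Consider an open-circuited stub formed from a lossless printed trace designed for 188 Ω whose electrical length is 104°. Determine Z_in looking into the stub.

tan(βl) = -4.01
For an open-circuited stub, Z_in = −jZ_0·cot(βl) = −jZ_0/tan(βl)

Z_in ≈ +j46.9 Ω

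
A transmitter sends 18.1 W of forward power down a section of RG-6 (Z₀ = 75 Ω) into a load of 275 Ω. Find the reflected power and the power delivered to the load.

Γ = (275 − 75)/(275 + 75) = 0.571
|Γ|² = 0.327
P_refl = |Γ|²·P_inc = 5.91 W, P_del = (1 − |Γ|²)·P_inc = 12.2 W

P_reflected ≈ 5.91 W; P_delivered ≈ 12.2 W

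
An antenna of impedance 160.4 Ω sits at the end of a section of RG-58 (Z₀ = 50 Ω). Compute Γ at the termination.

Γ = 0.525

Γ = (Z_L − Z_0)/(Z_L + Z_0) = (160.4 − 50)/(160.4 + 50) = 110.4/210.4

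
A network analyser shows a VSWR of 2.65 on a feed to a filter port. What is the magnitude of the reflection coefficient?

|Γ| = (S − 1)/(S + 1) = (2.65 − 1)/(2.65 + 1) = 1.65/3.65

|Γ| ≈ 0.452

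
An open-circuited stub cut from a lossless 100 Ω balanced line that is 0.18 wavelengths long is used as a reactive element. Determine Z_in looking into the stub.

βl = 2π × 0.18 = 64.8°
tan(βl) = 2.13
For an open-circuited stub, Z_in = −jZ_0·cot(βl) = −jZ_0/tan(βl)

Z_in ≈ −j47.1 Ω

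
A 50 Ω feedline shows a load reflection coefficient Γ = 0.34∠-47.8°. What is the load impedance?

Z_L ≈ 67.1 − j38.2 Ω

Z_L = Z_0·(1 + Γ)/(1 − Γ) = 50·(1.23 − j0.252)/(0.772 + j0.252)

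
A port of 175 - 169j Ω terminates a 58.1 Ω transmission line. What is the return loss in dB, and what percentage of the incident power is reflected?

RL ≈ 2.93 dB; 50.9% of incident power reflected

Γ = (116.9 − j169)/(233.1 − j169), |Γ| = 0.714
RL = −20·log₁₀(0.714) = 2.93 dB
P_refl/P_inc = |Γ|² = 0.509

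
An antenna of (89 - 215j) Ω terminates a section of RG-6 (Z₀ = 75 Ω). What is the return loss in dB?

Γ = (14 − j215)/(164 − j215), |Γ| = 0.797
RL = −20·log₁₀|Γ| = −20·log₁₀(0.797)

RL ≈ 1.97 dB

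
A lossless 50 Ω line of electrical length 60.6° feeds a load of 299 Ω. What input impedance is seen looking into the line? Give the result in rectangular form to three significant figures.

tan(βl) = tan(60.6°) = 1.77
Z_in = Z_0·(Z_L + jZ_0·tanβl)/(Z_0 + jZ_L·tanβl)
     = 50·(299 + j88.7)/(50 + j531)

Z_in ≈ 10.9 − j27.1 Ω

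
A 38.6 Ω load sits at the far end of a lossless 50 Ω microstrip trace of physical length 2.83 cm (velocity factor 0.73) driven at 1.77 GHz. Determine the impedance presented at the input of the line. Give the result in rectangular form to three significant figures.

Z_in ≈ 64 + j4.42 Ω

λ = v/f = 0.73·c / 1.77 GHz = 0.124 m
βl = 2π·l/λ = 2π × 0.229 = 82.3°
tan(βl) = tan(82.3°) = 7.44
Z_in = Z_0·(Z_L + jZ_0·tanβl)/(Z_0 + jZ_L·tanβl)
     = 50·(38.6 + j372)/(50 + j287)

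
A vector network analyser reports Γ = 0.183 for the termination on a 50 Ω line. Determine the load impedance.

Z_L ≈ 72.4 Ω

Z_L = Z_0·(1 + Γ)/(1 − Γ) = 50·(1.18)/(0.817)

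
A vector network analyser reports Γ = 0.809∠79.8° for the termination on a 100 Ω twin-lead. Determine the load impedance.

Z_L ≈ 25.3 + j116 Ω

Z_L = Z_0·(1 + Γ)/(1 − Γ) = 100·(1.14 + j0.796)/(0.857 − j0.796)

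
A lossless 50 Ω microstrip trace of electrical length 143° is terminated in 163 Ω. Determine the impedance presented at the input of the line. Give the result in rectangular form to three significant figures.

Z_in ≈ 36.3 + j51.6 Ω

tan(βl) = tan(143°) = -0.754
Z_in = Z_0·(Z_L + jZ_0·tanβl)/(Z_0 + jZ_L·tanβl)
     = 50·(163 − j37.7)/(50 − j123)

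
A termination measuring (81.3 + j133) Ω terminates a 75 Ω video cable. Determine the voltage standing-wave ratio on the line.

Γ = (Z_L − Z_0)/(Z_L + Z_0) = (6.3 + j133)/(156.3 + j133)
|Γ| = 133/205 = 0.649
VSWR = (1 + |Γ|)/(1 − |Γ|) = 1.65/0.351

VSWR ≈ 4.69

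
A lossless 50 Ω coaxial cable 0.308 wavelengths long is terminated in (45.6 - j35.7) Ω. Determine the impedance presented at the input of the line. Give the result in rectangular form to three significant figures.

βl = 2π × 0.308 = 111°
tan(βl) = tan(111°) = -2.62
Z_in = Z_0·(Z_L + jZ_0·tanβl)/(Z_0 + jZ_L·tanβl)
     = 50·(45.6 − j167)/(-43.6 − j120)

Z_in ≈ 55.4 + j39.3 Ω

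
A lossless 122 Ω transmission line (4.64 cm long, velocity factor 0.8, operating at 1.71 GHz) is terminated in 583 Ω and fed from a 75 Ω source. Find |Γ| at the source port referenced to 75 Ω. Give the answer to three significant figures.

|Γ| ≈ 0.61

λ = v/f = 0.8·c / 1.71 GHz = 0.14 m
βl = 2π·l/λ = 2π × 0.331 = 119°
tan(βl) = -1.8
Z_in = Z_0·(Z_L + jZ_0·tanβl)/(Z_0 + jZ_L·tanβl) = 32.9 + j63.8 Ω
Γ_s = (Z_in − Z_s)/(Z_in + Z_s) = (-42.1 + j63.8)/(108 + j63.8), |Γ_s| = 0.61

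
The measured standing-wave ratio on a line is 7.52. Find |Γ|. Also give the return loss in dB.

|Γ| = (S − 1)/(S + 1) = (7.52 − 1)/(7.52 + 1) = 6.52/8.52
RL = −20·log₁₀|Γ| = −20·log₁₀(0.765)

|Γ| ≈ 0.765; return loss ≈ 2.32 dB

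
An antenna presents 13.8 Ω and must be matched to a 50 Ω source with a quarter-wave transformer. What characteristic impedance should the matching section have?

Z_qwt ≈ 26.3 Ω

Z_qwt = √(Z_0·R_L) = √(50 × 13.8) = √690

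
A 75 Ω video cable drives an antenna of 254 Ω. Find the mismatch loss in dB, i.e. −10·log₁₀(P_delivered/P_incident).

mismatch loss ≈ 1.52 dB

Γ = (254 − 75)/(254 + 75) = 0.544
|Γ|² = 0.296, so P_del/P_inc = 1 − |Γ|² = 0.704
ML = −10·log₁₀(1 − |Γ|²)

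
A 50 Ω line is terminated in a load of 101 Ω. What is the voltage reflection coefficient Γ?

Γ = (Z_L − Z_0)/(Z_L + Z_0) = (101 − 50)/(101 + 50) = 51/151

Γ = 0.338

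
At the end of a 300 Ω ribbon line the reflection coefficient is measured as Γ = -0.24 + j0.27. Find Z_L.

Z_L ≈ 162 + j101 Ω

Z_L = Z_0·(1 + Γ)/(1 − Γ) = 300·(0.76 + j0.27)/(1.24 − j0.27)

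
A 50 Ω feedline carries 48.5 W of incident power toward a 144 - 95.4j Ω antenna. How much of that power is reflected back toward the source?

|Γ| = |(94 − j95.4)/(194 − j95.4)| = 0.62
|Γ|² = 0.384
P_refl = |Γ|²·P_inc = 18.6 W, P_del = (1 − |Γ|²)·P_inc = 29.9 W

P_reflected ≈ 18.6 W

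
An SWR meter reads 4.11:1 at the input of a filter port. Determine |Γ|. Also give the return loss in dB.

|Γ| ≈ 0.609; return loss ≈ 4.31 dB

|Γ| = (S − 1)/(S + 1) = (4.11 − 1)/(4.11 + 1) = 3.11/5.11
RL = −20·log₁₀|Γ| = −20·log₁₀(0.609)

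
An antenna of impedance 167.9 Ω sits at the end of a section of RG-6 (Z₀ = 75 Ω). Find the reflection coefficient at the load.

Γ = 0.382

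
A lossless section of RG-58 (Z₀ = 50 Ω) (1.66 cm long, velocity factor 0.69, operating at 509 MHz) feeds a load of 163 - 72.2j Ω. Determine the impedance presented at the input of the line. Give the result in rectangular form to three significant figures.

λ = v/f = 0.69·c / 509 MHz = 0.407 m
βl = 2π·l/λ = 2π × 0.0408 = 14.7°
tan(βl) = tan(14.7°) = 0.262
Z_in = Z_0·(Z_L + jZ_0·tanβl)/(Z_0 + jZ_L·tanβl)
     = 50·(163 − j59.1)/(68.9 + j42.7)

Z_in ≈ 66.2 − j83.9 Ω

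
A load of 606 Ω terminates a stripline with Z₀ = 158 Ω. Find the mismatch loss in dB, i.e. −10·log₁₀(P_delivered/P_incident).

Γ = (606 − 158)/(606 + 158) = 0.586
|Γ|² = 0.344, so P_del/P_inc = 1 − |Γ|² = 0.656
ML = −10·log₁₀(1 − |Γ|²)

mismatch loss ≈ 1.83 dB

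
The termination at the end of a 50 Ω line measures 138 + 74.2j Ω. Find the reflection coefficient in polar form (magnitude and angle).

Γ ≈ 0.57 ∠ 18.6°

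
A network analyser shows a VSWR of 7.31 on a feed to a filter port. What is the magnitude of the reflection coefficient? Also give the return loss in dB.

|Γ| ≈ 0.759; return loss ≈ 2.39 dB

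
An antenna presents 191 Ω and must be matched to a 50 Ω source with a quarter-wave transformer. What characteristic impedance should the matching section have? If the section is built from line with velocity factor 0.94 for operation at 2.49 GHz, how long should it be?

Z_qwt = √(Z_0·R_L) = √(50 × 191) = √9550
λ = 0.94·c/f = 0.113 m, so l = λ/4 = 0.0283 m

Z_qwt ≈ 97.7 Ω; length ≈ 2.83 cm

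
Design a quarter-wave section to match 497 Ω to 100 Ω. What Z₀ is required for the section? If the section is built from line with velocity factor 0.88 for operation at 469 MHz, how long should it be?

Z_qwt = √(Z_0·R_L) = √(100 × 497) = √49700
λ = 0.88·c/f = 0.563 m, so l = λ/4 = 0.141 m

Z_qwt ≈ 223 Ω; length ≈ 14.1 cm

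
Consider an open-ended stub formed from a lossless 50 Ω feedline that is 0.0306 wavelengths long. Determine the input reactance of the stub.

βl = 2π × 0.0306 = 11°
tan(βl) = 0.195
For an open-ended stub, Z_in = −jZ_0·cot(βl) = −jZ_0/tan(βl)

X_in ≈ -257 Ω (capacitive)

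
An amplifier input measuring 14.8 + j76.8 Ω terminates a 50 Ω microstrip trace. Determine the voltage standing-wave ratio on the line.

Γ = (Z_L − Z_0)/(Z_L + Z_0) = (-35.2 + j76.8)/(64.8 + j76.8)
|Γ| = 84.5/100 = 0.841
VSWR = (1 + |Γ|)/(1 − |Γ|) = 1.84/0.159

VSWR ≈ 11.6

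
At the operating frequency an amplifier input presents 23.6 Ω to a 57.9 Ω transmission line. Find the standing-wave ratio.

For a purely resistive load, VSWR = R_L/Z_0 or Z_0/R_L (whichever > 1) = 57.9/23.6

VSWR ≈ 2.45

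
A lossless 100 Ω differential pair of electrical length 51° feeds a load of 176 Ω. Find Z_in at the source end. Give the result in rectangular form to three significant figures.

Z_in ≈ 77.6 − j45.3 Ω

tan(βl) = tan(51°) = 1.23
Z_in = Z_0·(Z_L + jZ_0·tanβl)/(Z_0 + jZ_L·tanβl)
     = 100·(176 + j123)/(100 + j217)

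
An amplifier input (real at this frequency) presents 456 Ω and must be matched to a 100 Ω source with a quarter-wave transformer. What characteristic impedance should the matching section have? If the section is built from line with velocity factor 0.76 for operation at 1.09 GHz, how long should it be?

Z_qwt ≈ 214 Ω; length ≈ 5.23 cm

Z_qwt = √(Z_0·R_L) = √(100 × 456) = √45600
λ = 0.76·c/f = 0.209 m, so l = λ/4 = 0.0523 m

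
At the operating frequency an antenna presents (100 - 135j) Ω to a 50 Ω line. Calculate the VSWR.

VSWR ≈ 5.98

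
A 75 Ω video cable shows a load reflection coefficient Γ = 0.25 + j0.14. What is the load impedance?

Z_L ≈ 118 + j36.1 Ω

Z_L = Z_0·(1 + Γ)/(1 − Γ) = 75·(1.25 + j0.14)/(0.75 − j0.14)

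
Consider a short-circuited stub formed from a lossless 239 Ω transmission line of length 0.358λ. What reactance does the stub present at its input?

βl = 2π × 0.358 = 129°
tan(βl) = -1.24
For a short-circuited stub, Z_in = jZ_0·tan(βl)

X_in ≈ -296 Ω (capacitive)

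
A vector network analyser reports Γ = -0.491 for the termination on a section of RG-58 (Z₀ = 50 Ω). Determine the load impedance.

Z_L = Z_0·(1 + Γ)/(1 − Γ) = 50·(0.509)/(1.49)

Z_L ≈ 17.1 Ω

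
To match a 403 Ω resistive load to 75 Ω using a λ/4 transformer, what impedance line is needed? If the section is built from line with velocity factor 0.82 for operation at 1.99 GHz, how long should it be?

Z_qwt ≈ 174 Ω; length ≈ 3.09 cm

Z_qwt = √(Z_0·R_L) = √(75 × 403) = √30220
λ = 0.82·c/f = 0.124 m, so l = λ/4 = 0.0309 m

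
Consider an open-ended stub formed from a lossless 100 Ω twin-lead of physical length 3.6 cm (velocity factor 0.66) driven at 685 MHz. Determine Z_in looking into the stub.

Z_in ≈ −j101 Ω

λ = v/f = 0.66·c / 685 MHz = 0.289 m
βl = 2π·l/λ = 2π × 0.125 = 44.8°
tan(βl) = 0.994
For an open-ended stub, Z_in = −jZ_0·cot(βl) = −jZ_0/tan(βl)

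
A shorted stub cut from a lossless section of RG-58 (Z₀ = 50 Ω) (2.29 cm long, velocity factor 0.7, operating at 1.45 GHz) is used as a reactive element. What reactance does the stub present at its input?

X_in ≈ 76.8 Ω (inductive)

λ = v/f = 0.7·c / 1.45 GHz = 0.145 m
βl = 2π·l/λ = 2π × 0.158 = 56.9°
tan(βl) = 1.54
For a shorted stub, Z_in = jZ_0·tan(βl)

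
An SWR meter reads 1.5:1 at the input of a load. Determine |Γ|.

|Γ| ≈ 0.2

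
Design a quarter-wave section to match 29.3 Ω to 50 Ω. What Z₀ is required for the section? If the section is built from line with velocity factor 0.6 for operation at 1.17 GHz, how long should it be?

Z_qwt ≈ 38.3 Ω; length ≈ 3.85 cm

Z_qwt = √(Z_0·R_L) = √(50 × 29.3) = √1465
λ = 0.6·c/f = 0.154 m, so l = λ/4 = 0.0385 m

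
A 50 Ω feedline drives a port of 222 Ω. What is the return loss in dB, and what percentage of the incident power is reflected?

Γ = (222 − 50)/(222 + 50) = 0.632
RL = −20·log₁₀(0.632) = 3.98 dB
P_refl/P_inc = |Γ|² = 0.4

RL ≈ 3.98 dB; 40% of incident power reflected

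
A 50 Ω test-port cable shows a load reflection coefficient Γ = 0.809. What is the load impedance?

Z_L ≈ 474 Ω

Z_L = Z_0·(1 + Γ)/(1 − Γ) = 50·(1.81)/(0.191)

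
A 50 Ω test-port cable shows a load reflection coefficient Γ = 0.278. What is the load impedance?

Z_L ≈ 88.5 Ω

Z_L = Z_0·(1 + Γ)/(1 − Γ) = 50·(1.28)/(0.722)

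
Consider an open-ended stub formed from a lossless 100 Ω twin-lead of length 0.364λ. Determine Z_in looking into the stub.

Z_in ≈ +j87.1 Ω

βl = 2π × 0.364 = 131°
tan(βl) = -1.15
For an open-ended stub, Z_in = −jZ_0·cot(βl) = −jZ_0/tan(βl)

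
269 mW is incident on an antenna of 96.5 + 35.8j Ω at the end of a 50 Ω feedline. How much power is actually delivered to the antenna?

|Γ| = |(46.5 + j35.8)/(146.5 + j35.8)| = 0.389
|Γ|² = 0.151
P_refl = |Γ|²·P_inc = 40.7 mW, P_del = (1 − |Γ|²)·P_inc = 228 mW

P_delivered ≈ 228 mW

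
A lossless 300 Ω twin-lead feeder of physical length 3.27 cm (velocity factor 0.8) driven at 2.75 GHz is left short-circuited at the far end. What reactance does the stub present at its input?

X_in ≈ -301 Ω (capacitive)

λ = v/f = 0.8·c / 2.75 GHz = 0.0873 m
βl = 2π·l/λ = 2π × 0.375 = 135°
tan(βl) = -1
For a short-circuited stub, Z_in = jZ_0·tan(βl)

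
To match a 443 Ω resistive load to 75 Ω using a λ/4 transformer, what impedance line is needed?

Z_qwt ≈ 182 Ω

Z_qwt = √(Z_0·R_L) = √(75 × 443) = √33220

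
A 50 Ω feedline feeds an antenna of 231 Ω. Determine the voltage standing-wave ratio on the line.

VSWR ≈ 4.62

Γ = (231 − 50)/(231 + 50) = 0.644
VSWR = (1 + 0.644)/(1 − 0.644)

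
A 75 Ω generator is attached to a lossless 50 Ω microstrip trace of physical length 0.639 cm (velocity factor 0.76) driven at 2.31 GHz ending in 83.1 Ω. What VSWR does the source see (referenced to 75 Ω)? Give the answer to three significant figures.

VSWR ≈ 1.47

λ = v/f = 0.76·c / 2.31 GHz = 0.0987 m
βl = 2π·l/λ = 2π × 0.0647 = 23.3°
tan(βl) = 0.431
Z_in = Z_0·(Z_L + jZ_0·tanβl)/(Z_0 + jZ_L·tanβl) = 65.1 − j25.1 Ω
Γ_s = (Z_in − Z_s)/(Z_in + Z_s) = (-9.87 − j25.1)/(140 − j25.1), |Γ_s| = 0.189
VSWR = (1 + |Γ_s|)/(1 − |Γ_s|)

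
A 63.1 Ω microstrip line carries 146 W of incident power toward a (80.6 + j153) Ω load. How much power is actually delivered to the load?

P_delivered ≈ 67.4 W

|Γ| = |(17.5 + j153)/(143.7 + j153)| = 0.734
|Γ|² = 0.538
P_refl = |Γ|²·P_inc = 78.6 W, P_del = (1 − |Γ|²)·P_inc = 67.4 W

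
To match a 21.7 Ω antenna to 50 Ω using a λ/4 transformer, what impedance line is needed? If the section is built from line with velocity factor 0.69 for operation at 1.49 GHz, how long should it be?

Z_qwt ≈ 32.9 Ω; length ≈ 3.47 cm

Z_qwt = √(Z_0·R_L) = √(50 × 21.7) = √1085
λ = 0.69·c/f = 0.139 m, so l = λ/4 = 0.0347 m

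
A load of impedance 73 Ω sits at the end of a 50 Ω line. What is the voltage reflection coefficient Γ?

Γ = 0.187

Γ = (Z_L − Z_0)/(Z_L + Z_0) = (73 − 50)/(73 + 50) = 23/123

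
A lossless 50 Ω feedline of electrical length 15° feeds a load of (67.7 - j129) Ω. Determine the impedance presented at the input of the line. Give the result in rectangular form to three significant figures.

tan(βl) = tan(15°) = 0.268
Z_in = Z_0·(Z_L + jZ_0·tanβl)/(Z_0 + jZ_L·tanβl)
     = 50·(67.7 − j116)/(84.6 + j18.1)

Z_in ≈ 24.3 − j73.6 Ω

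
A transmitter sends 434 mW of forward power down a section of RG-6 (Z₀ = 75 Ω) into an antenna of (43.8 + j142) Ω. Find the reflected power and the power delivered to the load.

P_reflected ≈ 268 mW; P_delivered ≈ 166 mW

|Γ| = |(-31.2 + j142)/(118.8 + j142)| = 0.785
|Γ|² = 0.617
P_refl = |Γ|²·P_inc = 268 mW, P_del = (1 − |Γ|²)·P_inc = 166 mW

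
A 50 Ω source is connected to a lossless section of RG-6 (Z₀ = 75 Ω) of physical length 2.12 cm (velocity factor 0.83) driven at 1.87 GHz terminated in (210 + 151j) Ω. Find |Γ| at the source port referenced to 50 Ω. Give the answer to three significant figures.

|Γ| ≈ 0.646

λ = v/f = 0.83·c / 1.87 GHz = 0.133 m
βl = 2π·l/λ = 2π × 0.159 = 57.3°
tan(βl) = 1.56
Z_in = Z_0·(Z_L + jZ_0·tanβl)/(Z_0 + jZ_L·tanβl) = 30.5 − j63.1 Ω
Γ_s = (Z_in − Z_s)/(Z_in + Z_s) = (-19.5 − j63.1)/(80.5 − j63.1), |Γ_s| = 0.646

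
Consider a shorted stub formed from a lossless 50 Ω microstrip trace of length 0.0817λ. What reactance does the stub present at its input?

X_in ≈ 28.2 Ω (inductive)

βl = 2π × 0.0817 = 29.4°
tan(βl) = 0.564
For a shorted stub, Z_in = jZ_0·tan(βl)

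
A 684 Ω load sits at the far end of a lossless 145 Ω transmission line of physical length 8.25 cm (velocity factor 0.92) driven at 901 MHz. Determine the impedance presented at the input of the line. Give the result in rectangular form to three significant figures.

λ = v/f = 0.92·c / 901 MHz = 0.306 m
βl = 2π·l/λ = 2π × 0.269 = 97°
tan(βl) = tan(97°) = -8.2
Z_in = Z_0·(Z_L + jZ_0·tanβl)/(Z_0 + jZ_L·tanβl)
     = 145·(684 − j1190)/(145 − j5610)

Z_in ≈ 31.2 + j16.9 Ω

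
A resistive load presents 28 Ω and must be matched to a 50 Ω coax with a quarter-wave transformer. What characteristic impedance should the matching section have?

Z_qwt = √(Z_0·R_L) = √(50 × 28) = √1400

Z_qwt ≈ 37.4 Ω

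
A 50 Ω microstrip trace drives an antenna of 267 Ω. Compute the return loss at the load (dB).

Γ = (267 − 50)/(267 + 50) = 0.685
RL = −20·log₁₀|Γ| = −20·log₁₀(0.685)

RL ≈ 3.29 dB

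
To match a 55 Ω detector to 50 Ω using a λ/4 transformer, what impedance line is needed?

Z_qwt ≈ 52.4 Ω

Z_qwt = √(Z_0·R_L) = √(50 × 55) = √2750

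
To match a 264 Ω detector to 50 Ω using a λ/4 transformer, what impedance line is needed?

Z_qwt ≈ 115 Ω

Z_qwt = √(Z_0·R_L) = √(50 × 264) = √13200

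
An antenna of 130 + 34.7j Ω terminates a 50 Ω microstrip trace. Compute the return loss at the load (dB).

RL ≈ 6.45 dB

Γ = (80 + j34.7)/(180 + j34.7), |Γ| = 0.476
RL = −20·log₁₀|Γ| = −20·log₁₀(0.476)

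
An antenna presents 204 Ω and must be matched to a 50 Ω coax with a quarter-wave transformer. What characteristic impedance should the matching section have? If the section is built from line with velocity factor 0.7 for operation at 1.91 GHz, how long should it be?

Z_qwt ≈ 101 Ω; length ≈ 2.75 cm

Z_qwt = √(Z_0·R_L) = √(50 × 204) = √10200
λ = 0.7·c/f = 0.11 m, so l = λ/4 = 0.0275 m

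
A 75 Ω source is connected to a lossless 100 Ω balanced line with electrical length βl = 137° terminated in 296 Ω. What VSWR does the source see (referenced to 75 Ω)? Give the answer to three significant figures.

tan(βl) = -0.933
Z_in = Z_0·(Z_L + jZ_0·tanβl)/(Z_0 + jZ_L·tanβl) = 64.2 + j84 Ω
Γ_s = (Z_in − Z_s)/(Z_in + Z_s) = (-10.8 + j84)/(139 + j84), |Γ_s| = 0.521
VSWR = (1 + |Γ_s|)/(1 − |Γ_s|)

VSWR ≈ 3.17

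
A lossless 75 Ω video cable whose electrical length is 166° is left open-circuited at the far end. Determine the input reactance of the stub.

X_in ≈ 301 Ω (inductive)

tan(βl) = -0.249
For an open-circuited stub, Z_in = −jZ_0·cot(βl) = −jZ_0/tan(βl)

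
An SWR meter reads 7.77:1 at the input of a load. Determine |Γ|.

|Γ| ≈ 0.772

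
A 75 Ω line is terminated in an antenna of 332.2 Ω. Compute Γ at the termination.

Γ = 0.632

Γ = (Z_L − Z_0)/(Z_L + Z_0) = (332.2 − 75)/(332.2 + 75) = 257.2/407.2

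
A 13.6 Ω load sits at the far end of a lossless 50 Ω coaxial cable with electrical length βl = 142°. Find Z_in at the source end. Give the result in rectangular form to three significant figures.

tan(βl) = tan(142°) = -0.781
Z_in = Z_0·(Z_L + jZ_0·tanβl)/(Z_0 + jZ_L·tanβl)
     = 50·(13.6 − j39.1)/(50 − j10.6)

Z_in ≈ 21 − j34.6 Ω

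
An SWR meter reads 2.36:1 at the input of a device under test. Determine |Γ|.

|Γ| ≈ 0.405

|Γ| = (S − 1)/(S + 1) = (2.36 − 1)/(2.36 + 1) = 1.36/3.36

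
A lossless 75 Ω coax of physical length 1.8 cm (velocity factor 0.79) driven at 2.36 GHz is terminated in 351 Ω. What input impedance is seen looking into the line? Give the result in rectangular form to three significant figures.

Z_in ≈ 19.5 − j33.7 Ω

λ = v/f = 0.79·c / 2.36 GHz = 0.1 m
βl = 2π·l/λ = 2π × 0.179 = 64.5°
tan(βl) = tan(64.5°) = 2.1
Z_in = Z_0·(Z_L + jZ_0·tanβl)/(Z_0 + jZ_L·tanβl)
     = 75·(351 + j157)/(75 + j737)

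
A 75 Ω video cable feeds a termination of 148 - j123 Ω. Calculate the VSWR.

Γ = (Z_L − Z_0)/(Z_L + Z_0) = (73 − j123)/(223 − j123)
|Γ| = 143/255 = 0.562
VSWR = (1 + |Γ|)/(1 − |Γ|) = 1.56/0.438

VSWR ≈ 3.56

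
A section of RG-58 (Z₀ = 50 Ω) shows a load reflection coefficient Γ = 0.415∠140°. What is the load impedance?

Z_L ≈ 22.9 + j14.8 Ω

Z_L = Z_0·(1 + Γ)/(1 − Γ) = 50·(0.682 + j0.267)/(1.32 − j0.267)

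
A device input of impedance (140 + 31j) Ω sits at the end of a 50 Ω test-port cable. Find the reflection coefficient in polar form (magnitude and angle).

Γ ≈ 0.494 ∠ 9.74°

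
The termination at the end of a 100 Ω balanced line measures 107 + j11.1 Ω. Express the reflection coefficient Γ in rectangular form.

Γ ≈ 0.0366 + j0.0517

Γ = (Z_L − Z_0)/(Z_L + Z_0) = (7 + j11.1)/(207 + j11.1)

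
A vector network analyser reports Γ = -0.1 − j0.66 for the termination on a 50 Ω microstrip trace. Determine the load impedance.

Z_L ≈ 16.8 − j40.1 Ω

Z_L = Z_0·(1 + Γ)/(1 − Γ) = 50·(0.9 − j0.66)/(1.1 + j0.66)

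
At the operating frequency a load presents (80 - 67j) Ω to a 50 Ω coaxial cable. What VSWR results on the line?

Γ = (Z_L − Z_0)/(Z_L + Z_0) = (30 − j67)/(130 − j67)
|Γ| = 73.4/146 = 0.502
VSWR = (1 + |Γ|)/(1 − |Γ|) = 1.5/0.498

VSWR ≈ 3.02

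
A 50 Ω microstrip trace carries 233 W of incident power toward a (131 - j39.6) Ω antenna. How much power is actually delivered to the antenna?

|Γ| = |(81 − j39.6)/(181 − j39.6)| = 0.487
|Γ|² = 0.237
P_refl = |Γ|²·P_inc = 55.2 W, P_del = (1 − |Γ|²)·P_inc = 178 W

P_delivered ≈ 178 W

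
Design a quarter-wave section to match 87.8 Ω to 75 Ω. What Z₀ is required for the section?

Z_qwt ≈ 81.1 Ω

Z_qwt = √(Z_0·R_L) = √(75 × 87.8) = √6585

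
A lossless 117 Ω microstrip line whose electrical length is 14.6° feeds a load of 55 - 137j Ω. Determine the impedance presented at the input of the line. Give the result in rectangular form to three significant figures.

tan(βl) = tan(14.6°) = 0.26
Z_in = Z_0·(Z_L + jZ_0·tanβl)/(Z_0 + jZ_L·tanβl)
     = 117·(55 − j107)/(153 + j14.3)

Z_in ≈ 34.2 − j84.8 Ω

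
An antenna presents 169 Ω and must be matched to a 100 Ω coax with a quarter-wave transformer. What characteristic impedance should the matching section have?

Z_qwt ≈ 130 Ω

Z_qwt = √(Z_0·R_L) = √(100 × 169) = √16900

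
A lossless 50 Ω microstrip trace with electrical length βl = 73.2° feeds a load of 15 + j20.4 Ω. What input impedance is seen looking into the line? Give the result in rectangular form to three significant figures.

tan(βl) = tan(73.2°) = 3.31
Z_in = Z_0·(Z_L + jZ_0·tanβl)/(Z_0 + jZ_L·tanβl)
     = 50·(15 + j186)/(-17.6 + j49.7)

Z_in ≈ 162 − j72.3 Ω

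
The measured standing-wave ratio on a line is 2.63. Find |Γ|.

|Γ| ≈ 0.449

|Γ| = (S − 1)/(S + 1) = (2.63 − 1)/(2.63 + 1) = 1.63/3.63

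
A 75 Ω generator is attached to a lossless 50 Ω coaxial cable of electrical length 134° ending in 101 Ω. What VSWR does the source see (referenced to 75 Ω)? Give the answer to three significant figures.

VSWR ≈ 2.31

tan(βl) = -1.04
Z_in = Z_0·(Z_L + jZ_0·tanβl)/(Z_0 + jZ_L·tanβl) = 38.9 + j29.7 Ω
Γ_s = (Z_in − Z_s)/(Z_in + Z_s) = (-36.1 + j29.7)/(114 + j29.7), |Γ_s| = 0.397
VSWR = (1 + |Γ_s|)/(1 − |Γ_s|)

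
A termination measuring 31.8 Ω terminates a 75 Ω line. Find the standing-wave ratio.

VSWR ≈ 2.36

For a purely resistive load, VSWR = R_L/Z_0 or Z_0/R_L (whichever > 1) = 75/31.8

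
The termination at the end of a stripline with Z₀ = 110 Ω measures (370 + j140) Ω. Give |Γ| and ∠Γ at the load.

Γ ≈ 0.591 ∠ 12°

Γ = (Z_L − Z_0)/(Z_L + Z_0) = (260 + j140)/(480 + j140)
|Γ| = 295/500 = 0.591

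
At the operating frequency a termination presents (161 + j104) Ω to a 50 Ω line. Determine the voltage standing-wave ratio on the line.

Γ = (Z_L − Z_0)/(Z_L + Z_0) = (111 + j104)/(211 + j104)
|Γ| = 152/235 = 0.647
VSWR = (1 + |Γ|)/(1 − |Γ|) = 1.65/0.353

VSWR ≈ 4.66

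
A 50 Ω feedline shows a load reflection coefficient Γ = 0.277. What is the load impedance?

Z_L ≈ 88.3 Ω

Z_L = Z_0·(1 + Γ)/(1 − Γ) = 50·(1.28)/(0.723)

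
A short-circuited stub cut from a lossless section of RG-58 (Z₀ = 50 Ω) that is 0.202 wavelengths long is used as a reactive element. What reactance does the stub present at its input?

X_in ≈ 161 Ω (inductive)

βl = 2π × 0.202 = 72.7°
tan(βl) = 3.21
For a short-circuited stub, Z_in = jZ_0·tan(βl)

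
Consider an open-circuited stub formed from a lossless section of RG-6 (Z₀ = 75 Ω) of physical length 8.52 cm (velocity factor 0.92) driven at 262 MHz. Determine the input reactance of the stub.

X_in ≈ -135 Ω (capacitive)

λ = v/f = 0.92·c / 262 MHz = 1.05 m
βl = 2π·l/λ = 2π × 0.0809 = 29.1°
tan(βl) = 0.557
For an open-circuited stub, Z_in = −jZ_0·cot(βl) = −jZ_0/tan(βl)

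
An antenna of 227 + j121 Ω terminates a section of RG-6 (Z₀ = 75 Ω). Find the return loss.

Γ = (152 + j121)/(302 + j121), |Γ| = 0.597
RL = −20·log₁₀|Γ| = −20·log₁₀(0.597)

RL ≈ 4.48 dB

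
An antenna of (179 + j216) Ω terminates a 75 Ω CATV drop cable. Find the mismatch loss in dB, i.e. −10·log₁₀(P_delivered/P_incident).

mismatch loss ≈ 3.16 dB

Γ = (104 + j216)/(254 + j216), |Γ| = 0.719
|Γ|² = 0.517, so P_del/P_inc = 1 − |Γ|² = 0.483
ML = −10·log₁₀(1 − |Γ|²)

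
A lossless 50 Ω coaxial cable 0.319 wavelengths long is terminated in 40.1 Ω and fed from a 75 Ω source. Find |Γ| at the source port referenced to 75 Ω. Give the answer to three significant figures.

βl = 2π × 0.319 = 115°
tan(βl) = -2.16
Z_in = Z_0·(Z_L + jZ_0·tanβl)/(Z_0 + jZ_L·tanβl) = 56.8 − j9.63 Ω
Γ_s = (Z_in − Z_s)/(Z_in + Z_s) = (-18.2 − j9.63)/(132 − j9.63), |Γ_s| = 0.156

|Γ| ≈ 0.156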